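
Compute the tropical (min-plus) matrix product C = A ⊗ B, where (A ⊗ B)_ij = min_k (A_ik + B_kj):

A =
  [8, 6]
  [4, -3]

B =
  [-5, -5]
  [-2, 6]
A ⊗ B =
  [3, 3]
  [-5, -1]

Apply the min-plus product entry-by-entry:
  C[0][0] = min over k of (A[0][0] + B[0][0] = 8 + -5 = 3, A[0][1] + B[1][0] = 6 + -2 = 4) = 3 (attained at k = 0)
  C[0][1] = min over k of (A[0][0] + B[0][1] = 8 + -5 = 3, A[0][1] + B[1][1] = 6 + 6 = 12) = 3 (attained at k = 0)
  C[1][0] = min over k of (A[1][0] + B[0][0] = 4 + -5 = -1, A[1][1] + B[1][0] = -3 + -2 = -5) = -5 (attained at k = 1)
  C[1][1] = min over k of (A[1][0] + B[0][1] = 4 + -5 = -1, A[1][1] + B[1][1] = -3 + 6 = 3) = -1 (attained at k = 0)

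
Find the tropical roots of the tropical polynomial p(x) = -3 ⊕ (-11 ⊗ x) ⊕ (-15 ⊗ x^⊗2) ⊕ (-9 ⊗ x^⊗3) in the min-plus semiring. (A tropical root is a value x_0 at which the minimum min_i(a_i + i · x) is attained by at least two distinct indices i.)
Roots: {-6, 4, 8}

Each tropical root is a break point of the lower envelope of the lines y = a_i + i · x (there are 4 lines, with slopes 0, 1, ..., 3). Only the lines that attain the minimum somewhere contribute to roots; other lines are dominated. Here the surviving (envelope) indices are i = 3, i = 2, i = 1, i = 0.
Intersections between consecutive envelope lines give the roots: for adjacent envelope indices i < j the intersection is x = (a_i − a_j) / (j − i). Reading off the sorted break points: {-6, 4, 8}.
Verification: at each break x_0, at least two indices attain the minimum of min_i(a_i + i · x_0).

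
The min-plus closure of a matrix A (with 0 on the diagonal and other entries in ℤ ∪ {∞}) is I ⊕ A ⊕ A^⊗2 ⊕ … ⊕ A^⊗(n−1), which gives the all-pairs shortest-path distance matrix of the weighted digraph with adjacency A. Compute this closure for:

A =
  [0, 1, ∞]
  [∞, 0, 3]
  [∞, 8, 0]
Closure =
  [0, 1, 4]
  [∞, 0, 3]
  [∞, 8, 0]

This is the Floyd-Warshall all-pairs shortest-path computation. For each intermediate vertex k = 0, 1, …, 2, update dist[i][j] ← min(dist[i][j], dist[i][k] + dist[k][j]). The final matrix gives, for each (i, j), the minimum total weight of any directed path from i to j (possibly empty when i = j).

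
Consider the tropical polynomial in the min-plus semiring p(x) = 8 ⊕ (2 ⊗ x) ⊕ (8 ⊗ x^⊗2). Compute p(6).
p(6) = 8

A tropical monomial a ⊗ x^⊗i evaluates to a + i · x. Evaluating each term at x = 6:
  Term 0 contributes 8 + 0 · 6 = 8
  Term 1 contributes 2 + 1 · 6 = 8
  Term 2 contributes 8 + 2 · 6 = 20
p(6) = ⊕ of these = min[8, 8, 20] = 8.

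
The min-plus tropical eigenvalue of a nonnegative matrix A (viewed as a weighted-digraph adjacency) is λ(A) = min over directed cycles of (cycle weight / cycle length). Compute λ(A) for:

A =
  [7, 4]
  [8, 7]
λ(A) = 6

Enumerate directed cycles and compute their means (weight / length). Sample:
  cycle 0 → 0: weight = 7, length = 1, mean = 7/1 ≈ 7.000
  cycle 1 → 1: weight = 7, length = 1, mean = 7/1 ≈ 7.000
  cycle 0 → 1 → 0: weight = 12, length = 2, mean = 12/2 ≈ 6.000
  cycle 1 → 0 → 1: weight = 12, length = 2, mean = 12/2 ≈ 6.000
Minimum mean = 6.000, attained e.g. along the cycle 0 → 1 → 0 with weight 12 and length 2. So λ(A) = 12/2 = 6.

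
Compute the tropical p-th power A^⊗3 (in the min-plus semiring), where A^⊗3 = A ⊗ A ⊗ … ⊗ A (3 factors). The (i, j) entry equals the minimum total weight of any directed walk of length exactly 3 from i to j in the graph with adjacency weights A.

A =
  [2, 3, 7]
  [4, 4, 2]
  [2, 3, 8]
A^⊗3 =
  [6, 7, 7]
  [6, 7, 7]
  [6, 7, 7]

Each entry (A^⊗3)_ij equals the minimum over all length-3 walks i = v_0 → v_1 → … → v_3 = j of Σ_t A[v_t][v_{t+1}]. For example, for (i, j) = (0, 2) we minimise over 9 possible intermediate vertex sequences; the minimum is 7, attained along the walk 0 → 0 → 1 → 2.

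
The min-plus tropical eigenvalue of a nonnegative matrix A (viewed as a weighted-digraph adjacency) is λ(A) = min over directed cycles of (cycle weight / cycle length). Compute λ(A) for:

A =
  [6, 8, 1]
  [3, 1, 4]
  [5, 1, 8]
λ(A) = 1

Enumerate directed cycles and compute their means (weight / length). Sample:
  cycle 0 → 0: weight = 6, length = 1, mean = 6/1 ≈ 6.000
  cycle 1 → 1: weight = 1, length = 1, mean = 1/1 ≈ 1.000
  cycle 2 → 2: weight = 8, length = 1, mean = 8/1 ≈ 8.000
  cycle 0 → 1 → 0: weight = 11, length = 2, mean = 11/2 ≈ 5.500
  cycle 0 → 2 → 0: weight = 6, length = 2, mean = 6/2 ≈ 3.000
  cycle 1 → 0 → 1: weight = 11, length = 2, mean = 11/2 ≈ 5.500
Minimum mean = 1.000, attained e.g. along the cycle 1 → 1 with weight 1 and length 1. So λ(A) = 1/1 = 1.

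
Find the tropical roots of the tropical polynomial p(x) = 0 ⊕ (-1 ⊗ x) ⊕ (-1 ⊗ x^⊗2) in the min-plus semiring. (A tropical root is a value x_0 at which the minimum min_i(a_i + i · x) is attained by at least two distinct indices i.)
Roots: {0, 1}

Each tropical root is a break point of the lower envelope of the lines y = a_i + i · x (there are 3 lines, with slopes 0, 1, ..., 2). Only the lines that attain the minimum somewhere contribute to roots; other lines are dominated. Here the surviving (envelope) indices are i = 2, i = 1, i = 0.
Intersections between consecutive envelope lines give the roots: for adjacent envelope indices i < j the intersection is x = (a_i − a_j) / (j − i). Reading off the sorted break points: {0, 1}.
Verification: at each break x_0, at least two indices attain the minimum of min_i(a_i + i · x_0).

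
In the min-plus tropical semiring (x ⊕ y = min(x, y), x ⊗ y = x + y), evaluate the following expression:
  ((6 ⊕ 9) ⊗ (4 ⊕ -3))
((6 ⊕ 9) ⊗ (4 ⊕ -3)) = 3

Expand innermost to outermost. Recall ⊕ takes the minimum of its arguments and ⊗ takes their sum. Working out the expression ((6 ⊕ 9) ⊗ (4 ⊕ -3)) gives 3.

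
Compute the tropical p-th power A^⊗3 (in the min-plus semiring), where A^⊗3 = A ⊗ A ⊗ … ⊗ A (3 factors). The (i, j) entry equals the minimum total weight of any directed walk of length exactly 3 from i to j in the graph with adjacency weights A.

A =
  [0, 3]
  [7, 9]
A^⊗3 =
  [0, 3]
  [7, 10]

Each entry (A^⊗3)_ij equals the minimum over all length-3 walks i = v_0 → v_1 → … → v_3 = j of Σ_t A[v_t][v_{t+1}]. For example, for (i, j) = (0, 1) we minimise over 4 possible intermediate vertex sequences; the minimum is 3, attained along the walk 0 → 0 → 0 → 1.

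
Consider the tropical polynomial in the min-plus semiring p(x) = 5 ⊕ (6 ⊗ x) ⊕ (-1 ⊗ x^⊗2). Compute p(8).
p(8) = 5

A tropical monomial a ⊗ x^⊗i evaluates to a + i · x. Evaluating each term at x = 8:
  Term 0 contributes 5 + 0 · 8 = 5
  Term 1 contributes 6 + 1 · 8 = 14
  Term 2 contributes -1 + 2 · 8 = 15
p(8) = ⊕ of these = min[5, 14, 15] = 5.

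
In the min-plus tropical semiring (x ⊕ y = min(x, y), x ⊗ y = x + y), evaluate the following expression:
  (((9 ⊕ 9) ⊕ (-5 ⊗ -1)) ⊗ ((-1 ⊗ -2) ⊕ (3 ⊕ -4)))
(((9 ⊕ 9) ⊕ (-5 ⊗ -1)) ⊗ ((-1 ⊗ -2) ⊕ (3 ⊕ -4))) = -10

Expand innermost to outermost. Recall ⊕ takes the minimum of its arguments and ⊗ takes their sum. Working out the expression (((9 ⊕ 9) ⊕ (-5 ⊗ -1)) ⊗ ((-1 ⊗ -2) ⊕ (3 ⊕ -4))) gives -10.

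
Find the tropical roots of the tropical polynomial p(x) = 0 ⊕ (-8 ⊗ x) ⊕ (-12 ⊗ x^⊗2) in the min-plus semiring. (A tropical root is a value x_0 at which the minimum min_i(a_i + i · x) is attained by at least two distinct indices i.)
Roots: {4, 8}

Each tropical root is a break point of the lower envelope of the lines y = a_i + i · x (there are 3 lines, with slopes 0, 1, ..., 2). Only the lines that attain the minimum somewhere contribute to roots; other lines are dominated. Here the surviving (envelope) indices are i = 2, i = 1, i = 0.
Intersections between consecutive envelope lines give the roots: for adjacent envelope indices i < j the intersection is x = (a_i − a_j) / (j − i). Reading off the sorted break points: {4, 8}.
Verification: at each break x_0, at least two indices attain the minimum of min_i(a_i + i · x_0).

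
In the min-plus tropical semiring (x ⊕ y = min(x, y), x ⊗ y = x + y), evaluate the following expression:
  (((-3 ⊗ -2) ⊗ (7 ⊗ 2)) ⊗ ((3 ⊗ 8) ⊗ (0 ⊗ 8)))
(((-3 ⊗ -2) ⊗ (7 ⊗ 2)) ⊗ ((3 ⊗ 8) ⊗ (0 ⊗ 8))) = 23

Expand innermost to outermost. Recall ⊕ takes the minimum of its arguments and ⊗ takes their sum. Working out the expression (((-3 ⊗ -2) ⊗ (7 ⊗ 2)) ⊗ ((3 ⊗ 8) ⊗ (0 ⊗ 8))) gives 23.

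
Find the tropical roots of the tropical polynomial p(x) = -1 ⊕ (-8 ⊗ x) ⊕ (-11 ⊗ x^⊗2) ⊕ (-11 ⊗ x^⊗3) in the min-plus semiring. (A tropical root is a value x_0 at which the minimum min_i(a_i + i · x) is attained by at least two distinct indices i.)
Roots: {0, 3, 7}

Each tropical root is a break point of the lower envelope of the lines y = a_i + i · x (there are 4 lines, with slopes 0, 1, ..., 3). Only the lines that attain the minimum somewhere contribute to roots; other lines are dominated. Here the surviving (envelope) indices are i = 3, i = 2, i = 1, i = 0.
Intersections between consecutive envelope lines give the roots: for adjacent envelope indices i < j the intersection is x = (a_i − a_j) / (j − i). Reading off the sorted break points: {0, 3, 7}.
Verification: at each break x_0, at least two indices attain the minimum of min_i(a_i + i · x_0).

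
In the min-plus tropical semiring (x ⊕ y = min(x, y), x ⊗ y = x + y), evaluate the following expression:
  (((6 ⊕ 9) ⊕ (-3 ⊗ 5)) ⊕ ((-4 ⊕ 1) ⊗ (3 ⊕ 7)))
(((6 ⊕ 9) ⊕ (-3 ⊗ 5)) ⊕ ((-4 ⊕ 1) ⊗ (3 ⊕ 7))) = -1

Expand innermost to outermost. Recall ⊕ takes the minimum of its arguments and ⊗ takes their sum. Working out the expression (((6 ⊕ 9) ⊕ (-3 ⊗ 5)) ⊕ ((-4 ⊕ 1) ⊗ (3 ⊕ 7))) gives -1.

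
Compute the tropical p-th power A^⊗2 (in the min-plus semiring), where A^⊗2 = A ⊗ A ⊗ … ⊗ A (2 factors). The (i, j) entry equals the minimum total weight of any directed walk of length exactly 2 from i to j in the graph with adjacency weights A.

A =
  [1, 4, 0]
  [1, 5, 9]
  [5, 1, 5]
A^⊗2 =
  [2, 1, 1]
  [2, 5, 1]
  [2, 6, 5]

Each entry (A^⊗2)_ij equals the minimum over all length-2 walks i = v_0 → v_1 → … → v_2 = j of Σ_t A[v_t][v_{t+1}]. For example, for (i, j) = (0, 2) we minimise over 3 possible intermediate vertex sequences; the minimum is 1, attained along the walk 0 → 0 → 2.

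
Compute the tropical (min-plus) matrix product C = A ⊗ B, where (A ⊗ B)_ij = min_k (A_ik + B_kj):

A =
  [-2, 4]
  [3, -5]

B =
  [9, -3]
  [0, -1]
A ⊗ B =
  [4, -5]
  [-5, -6]

Apply the min-plus product entry-by-entry:
  C[0][0] = min over k of (A[0][0] + B[0][0] = -2 + 9 = 7, A[0][1] + B[1][0] = 4 + 0 = 4) = 4 (attained at k = 1)
  C[0][1] = min over k of (A[0][0] + B[0][1] = -2 + -3 = -5, A[0][1] + B[1][1] = 4 + -1 = 3) = -5 (attained at k = 0)
  C[1][0] = min over k of (A[1][0] + B[0][0] = 3 + 9 = 12, A[1][1] + B[1][0] = -5 + 0 = -5) = -5 (attained at k = 1)
  C[1][1] = min over k of (A[1][0] + B[0][1] = 3 + -3 = 0, A[1][1] + B[1][1] = -5 + -1 = -6) = -6 (attained at k = 1)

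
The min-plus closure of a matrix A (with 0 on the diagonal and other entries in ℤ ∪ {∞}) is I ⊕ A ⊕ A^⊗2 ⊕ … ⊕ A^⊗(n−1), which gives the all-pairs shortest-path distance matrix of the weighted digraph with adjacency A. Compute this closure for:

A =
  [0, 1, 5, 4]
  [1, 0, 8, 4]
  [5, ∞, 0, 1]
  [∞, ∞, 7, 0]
Closure =
  [0, 1, 5, 4]
  [1, 0, 6, 4]
  [5, 6, 0, 1]
  [12, 13, 7, 0]

This is the Floyd-Warshall all-pairs shortest-path computation. For each intermediate vertex k = 0, 1, …, 3, update dist[i][j] ← min(dist[i][j], dist[i][k] + dist[k][j]). The final matrix gives, for each (i, j), the minimum total weight of any directed path from i to j (possibly empty when i = j).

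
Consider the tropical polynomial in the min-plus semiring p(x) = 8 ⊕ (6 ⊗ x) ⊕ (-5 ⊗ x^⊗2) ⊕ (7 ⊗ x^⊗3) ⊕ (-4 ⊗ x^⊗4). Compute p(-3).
p(-3) = -16

A tropical monomial a ⊗ x^⊗i evaluates to a + i · x. Evaluating each term at x = -3:
  Term 0 contributes 8 + 0 · -3 = 8
  Term 1 contributes 6 + 1 · -3 = 3
  Term 2 contributes -5 + 2 · -3 = -11
  Term 3 contributes 7 + 3 · -3 = -2
  Term 4 contributes -4 + 4 · -3 = -16
p(-3) = ⊕ of these = min[8, 3, -11, -2, -16] = -16.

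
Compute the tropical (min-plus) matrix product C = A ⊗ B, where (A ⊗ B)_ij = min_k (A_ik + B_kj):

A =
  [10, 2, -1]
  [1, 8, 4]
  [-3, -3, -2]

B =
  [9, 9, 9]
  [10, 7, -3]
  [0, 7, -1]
A ⊗ B =
  [-1, 6, -2]
  [4, 10, 3]
  [-2, 4, -6]

Apply the min-plus product entry-by-entry:
  C[0][0] = min over k of (A[0][0] + B[0][0] = 10 + 9 = 19, A[0][1] + B[1][0] = 2 + 10 = 12, A[0][2] + B[2][0] = -1 + 0 = -1) = -1 (attained at k = 2)
  C[0][1] = min over k of (A[0][0] + B[0][1] = 10 + 9 = 19, A[0][1] + B[1][1] = 2 + 7 = 9, A[0][2] + B[2][1] = -1 + 7 = 6) = 6 (attained at k = 2)
  C[0][2] = min over k of (A[0][0] + B[0][2] = 10 + 9 = 19, A[0][1] + B[1][2] = 2 + -3 = -1, A[0][2] + B[2][2] = -1 + -1 = -2) = -2 (attained at k = 2)
  C[1][0] = min over k of (A[1][0] + B[0][0] = 1 + 9 = 10, A[1][1] + B[1][0] = 8 + 10 = 18, A[1][2] + B[2][0] = 4 + 0 = 4) = 4 (attained at k = 2)
  C[1][1] = min over k of (A[1][0] + B[0][1] = 1 + 9 = 10, A[1][1] + B[1][1] = 8 + 7 = 15, A[1][2] + B[2][1] = 4 + 7 = 11) = 10 (attained at k = 0)
  C[1][2] = min over k of (A[1][0] + B[0][2] = 1 + 9 = 10, A[1][1] + B[1][2] = 8 + -3 = 5, A[1][2] + B[2][2] = 4 + -1 = 3) = 3 (attained at k = 2)
  C[2][0] = min over k of (A[2][0] + B[0][0] = -3 + 9 = 6, A[2][1] + B[1][0] = -3 + 10 = 7, A[2][2] + B[2][0] = -2 + 0 = -2) = -2 (attained at k = 2)
  C[2][1] = min over k of (A[2][0] + B[0][1] = -3 + 9 = 6, A[2][1] + B[1][1] = -3 + 7 = 4, A[2][2] + B[2][1] = -2 + 7 = 5) = 4 (attained at k = 1)
  C[2][2] = min over k of (A[2][0] + B[0][2] = -3 + 9 = 6, A[2][1] + B[1][2] = -3 + -3 = -6, A[2][2] + B[2][2] = -2 + -1 = -3) = -6 (attained at k = 1)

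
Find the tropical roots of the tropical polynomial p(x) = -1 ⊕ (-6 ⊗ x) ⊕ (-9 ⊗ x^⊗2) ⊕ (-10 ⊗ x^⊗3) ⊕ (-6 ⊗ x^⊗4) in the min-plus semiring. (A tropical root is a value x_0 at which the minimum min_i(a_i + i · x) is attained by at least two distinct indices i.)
Roots: {-4, 1, 3, 5}

Each tropical root is a break point of the lower envelope of the lines y = a_i + i · x (there are 5 lines, with slopes 0, 1, ..., 4). Only the lines that attain the minimum somewhere contribute to roots; other lines are dominated. Here the surviving (envelope) indices are i = 4, i = 3, i = 2, i = 1, i = 0.
Intersections between consecutive envelope lines give the roots: for adjacent envelope indices i < j the intersection is x = (a_i − a_j) / (j − i). Reading off the sorted break points: {-4, 1, 3, 5}.
Verification: at each break x_0, at least two indices attain the minimum of min_i(a_i + i · x_0).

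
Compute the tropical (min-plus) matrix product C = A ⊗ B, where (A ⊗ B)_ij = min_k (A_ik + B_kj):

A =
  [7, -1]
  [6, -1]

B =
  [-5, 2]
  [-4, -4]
A ⊗ B =
  [-5, -5]
  [-5, -5]

Apply the min-plus product entry-by-entry:
  C[0][0] = min over k of (A[0][0] + B[0][0] = 7 + -5 = 2, A[0][1] + B[1][0] = -1 + -4 = -5) = -5 (attained at k = 1)
  C[0][1] = min over k of (A[0][0] + B[0][1] = 7 + 2 = 9, A[0][1] + B[1][1] = -1 + -4 = -5) = -5 (attained at k = 1)
  C[1][0] = min over k of (A[1][0] + B[0][0] = 6 + -5 = 1, A[1][1] + B[1][0] = -1 + -4 = -5) = -5 (attained at k = 1)
  C[1][1] = min over k of (A[1][0] + B[0][1] = 6 + 2 = 8, A[1][1] + B[1][1] = -1 + -4 = -5) = -5 (attained at k = 1)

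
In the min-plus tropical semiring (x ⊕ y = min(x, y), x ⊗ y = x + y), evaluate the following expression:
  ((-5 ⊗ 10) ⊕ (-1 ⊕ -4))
((-5 ⊗ 10) ⊕ (-1 ⊕ -4)) = -4

Expand innermost to outermost. Recall ⊕ takes the minimum of its arguments and ⊗ takes their sum. Working out the expression ((-5 ⊗ 10) ⊕ (-1 ⊕ -4)) gives -4.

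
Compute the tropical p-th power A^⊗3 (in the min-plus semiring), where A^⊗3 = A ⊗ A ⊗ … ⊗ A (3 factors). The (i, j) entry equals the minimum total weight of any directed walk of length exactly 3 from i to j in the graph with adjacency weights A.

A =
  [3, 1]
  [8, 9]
A^⊗3 =
  [9, 7]
  [14, 12]

Each entry (A^⊗3)_ij equals the minimum over all length-3 walks i = v_0 → v_1 → … → v_3 = j of Σ_t A[v_t][v_{t+1}]. For example, for (i, j) = (0, 1) we minimise over 4 possible intermediate vertex sequences; the minimum is 7, attained along the walk 0 → 0 → 0 → 1.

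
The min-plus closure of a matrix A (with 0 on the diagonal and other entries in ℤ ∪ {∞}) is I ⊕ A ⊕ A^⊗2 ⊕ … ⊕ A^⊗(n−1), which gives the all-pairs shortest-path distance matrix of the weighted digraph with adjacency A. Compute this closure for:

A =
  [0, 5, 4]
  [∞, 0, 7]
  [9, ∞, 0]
Closure =
  [0, 5, 4]
  [16, 0, 7]
  [9, 14, 0]

This is the Floyd-Warshall all-pairs shortest-path computation. For each intermediate vertex k = 0, 1, …, 2, update dist[i][j] ← min(dist[i][j], dist[i][k] + dist[k][j]). The final matrix gives, for each (i, j), the minimum total weight of any directed path from i to j (possibly empty when i = j).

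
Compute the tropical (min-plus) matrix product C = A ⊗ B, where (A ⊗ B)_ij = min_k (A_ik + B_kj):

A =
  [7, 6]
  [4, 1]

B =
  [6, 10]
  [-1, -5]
A ⊗ B =
  [5, 1]
  [0, -4]

Apply the min-plus product entry-by-entry:
  C[0][0] = min over k of (A[0][0] + B[0][0] = 7 + 6 = 13, A[0][1] + B[1][0] = 6 + -1 = 5) = 5 (attained at k = 1)
  C[0][1] = min over k of (A[0][0] + B[0][1] = 7 + 10 = 17, A[0][1] + B[1][1] = 6 + -5 = 1) = 1 (attained at k = 1)
  C[1][0] = min over k of (A[1][0] + B[0][0] = 4 + 6 = 10, A[1][1] + B[1][0] = 1 + -1 = 0) = 0 (attained at k = 1)
  C[1][1] = min over k of (A[1][0] + B[0][1] = 4 + 10 = 14, A[1][1] + B[1][1] = 1 + -5 = -4) = -4 (attained at k = 1)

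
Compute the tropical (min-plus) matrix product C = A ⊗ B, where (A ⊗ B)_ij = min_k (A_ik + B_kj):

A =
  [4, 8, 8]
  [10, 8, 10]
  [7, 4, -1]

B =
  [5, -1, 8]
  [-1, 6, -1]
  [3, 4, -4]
A ⊗ B =
  [7, 3, 4]
  [7, 9, 6]
  [2, 3, -5]

Apply the min-plus product entry-by-entry:
  C[0][0] = min over k of (A[0][0] + B[0][0] = 4 + 5 = 9, A[0][1] + B[1][0] = 8 + -1 = 7, A[0][2] + B[2][0] = 8 + 3 = 11) = 7 (attained at k = 1)
  C[0][1] = min over k of (A[0][0] + B[0][1] = 4 + -1 = 3, A[0][1] + B[1][1] = 8 + 6 = 14, A[0][2] + B[2][1] = 8 + 4 = 12) = 3 (attained at k = 0)
  C[0][2] = min over k of (A[0][0] + B[0][2] = 4 + 8 = 12, A[0][1] + B[1][2] = 8 + -1 = 7, A[0][2] + B[2][2] = 8 + -4 = 4) = 4 (attained at k = 2)
  C[1][0] = min over k of (A[1][0] + B[0][0] = 10 + 5 = 15, A[1][1] + B[1][0] = 8 + -1 = 7, A[1][2] + B[2][0] = 10 + 3 = 13) = 7 (attained at k = 1)
  C[1][1] = min over k of (A[1][0] + B[0][1] = 10 + -1 = 9, A[1][1] + B[1][1] = 8 + 6 = 14, A[1][2] + B[2][1] = 10 + 4 = 14) = 9 (attained at k = 0)
  C[1][2] = min over k of (A[1][0] + B[0][2] = 10 + 8 = 18, A[1][1] + B[1][2] = 8 + -1 = 7, A[1][2] + B[2][2] = 10 + -4 = 6) = 6 (attained at k = 2)
  C[2][0] = min over k of (A[2][0] + B[0][0] = 7 + 5 = 12, A[2][1] + B[1][0] = 4 + -1 = 3, A[2][2] + B[2][0] = -1 + 3 = 2) = 2 (attained at k = 2)
  C[2][1] = min over k of (A[2][0] + B[0][1] = 7 + -1 = 6, A[2][1] + B[1][1] = 4 + 6 = 10, A[2][2] + B[2][1] = -1 + 4 = 3) = 3 (attained at k = 2)
  C[2][2] = min over k of (A[2][0] + B[0][2] = 7 + 8 = 15, A[2][1] + B[1][2] = 4 + -1 = 3, A[2][2] + B[2][2] = -1 + -4 = -5) = -5 (attained at k = 2)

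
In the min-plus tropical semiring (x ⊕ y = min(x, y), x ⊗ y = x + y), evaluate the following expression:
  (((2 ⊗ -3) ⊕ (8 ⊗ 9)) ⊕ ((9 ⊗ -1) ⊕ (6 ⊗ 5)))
(((2 ⊗ -3) ⊕ (8 ⊗ 9)) ⊕ ((9 ⊗ -1) ⊕ (6 ⊗ 5))) = -1

Expand innermost to outermost. Recall ⊕ takes the minimum of its arguments and ⊗ takes their sum. Working out the expression (((2 ⊗ -3) ⊕ (8 ⊗ 9)) ⊕ ((9 ⊗ -1) ⊕ (6 ⊗ 5))) gives -1.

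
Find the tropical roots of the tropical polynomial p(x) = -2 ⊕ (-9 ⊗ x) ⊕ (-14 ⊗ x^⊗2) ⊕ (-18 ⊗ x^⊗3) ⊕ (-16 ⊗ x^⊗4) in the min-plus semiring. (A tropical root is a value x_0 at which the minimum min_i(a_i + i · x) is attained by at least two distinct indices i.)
Roots: {-2, 4, 5, 7}

Each tropical root is a break point of the lower envelope of the lines y = a_i + i · x (there are 5 lines, with slopes 0, 1, ..., 4). Only the lines that attain the minimum somewhere contribute to roots; other lines are dominated. Here the surviving (envelope) indices are i = 4, i = 3, i = 2, i = 1, i = 0.
Intersections between consecutive envelope lines give the roots: for adjacent envelope indices i < j the intersection is x = (a_i − a_j) / (j − i). Reading off the sorted break points: {-2, 4, 5, 7}.
Verification: at each break x_0, at least two indices attain the minimum of min_i(a_i + i · x_0).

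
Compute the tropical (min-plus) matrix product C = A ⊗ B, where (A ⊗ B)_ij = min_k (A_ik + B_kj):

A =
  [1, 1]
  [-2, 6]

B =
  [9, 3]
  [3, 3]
A ⊗ B =
  [4, 4]
  [7, 1]

Apply the min-plus product entry-by-entry:
  C[0][0] = min over k of (A[0][0] + B[0][0] = 1 + 9 = 10, A[0][1] + B[1][0] = 1 + 3 = 4) = 4 (attained at k = 1)
  C[0][1] = min over k of (A[0][0] + B[0][1] = 1 + 3 = 4, A[0][1] + B[1][1] = 1 + 3 = 4) = 4 (attained at k = 0)
  C[1][0] = min over k of (A[1][0] + B[0][0] = -2 + 9 = 7, A[1][1] + B[1][0] = 6 + 3 = 9) = 7 (attained at k = 0)
  C[1][1] = min over k of (A[1][0] + B[0][1] = -2 + 3 = 1, A[1][1] + B[1][1] = 6 + 3 = 9) = 1 (attained at k = 0)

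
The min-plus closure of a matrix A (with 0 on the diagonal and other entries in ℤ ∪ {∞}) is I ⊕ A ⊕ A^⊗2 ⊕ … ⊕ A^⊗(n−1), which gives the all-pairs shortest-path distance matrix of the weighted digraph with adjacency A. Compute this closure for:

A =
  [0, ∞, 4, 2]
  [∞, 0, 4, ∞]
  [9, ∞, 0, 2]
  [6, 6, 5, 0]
Closure =
  [0, 8, 4, 2]
  [12, 0, 4, 6]
  [8, 8, 0, 2]
  [6, 6, 5, 0]

This is the Floyd-Warshall all-pairs shortest-path computation. For each intermediate vertex k = 0, 1, …, 3, update dist[i][j] ← min(dist[i][j], dist[i][k] + dist[k][j]). The final matrix gives, for each (i, j), the minimum total weight of any directed path from i to j (possibly empty when i = j).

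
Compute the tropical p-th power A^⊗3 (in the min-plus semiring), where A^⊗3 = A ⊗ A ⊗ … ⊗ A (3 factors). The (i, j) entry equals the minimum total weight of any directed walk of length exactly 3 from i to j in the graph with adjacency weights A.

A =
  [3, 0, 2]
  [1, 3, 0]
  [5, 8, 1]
A^⊗3 =
  [4, 1, 1]
  [2, 4, 1]
  [6, 6, 3]

Each entry (A^⊗3)_ij equals the minimum over all length-3 walks i = v_0 → v_1 → … → v_3 = j of Σ_t A[v_t][v_{t+1}]. For example, for (i, j) = (0, 2) we minimise over 9 possible intermediate vertex sequences; the minimum is 1, attained along the walk 0 → 1 → 2 → 2.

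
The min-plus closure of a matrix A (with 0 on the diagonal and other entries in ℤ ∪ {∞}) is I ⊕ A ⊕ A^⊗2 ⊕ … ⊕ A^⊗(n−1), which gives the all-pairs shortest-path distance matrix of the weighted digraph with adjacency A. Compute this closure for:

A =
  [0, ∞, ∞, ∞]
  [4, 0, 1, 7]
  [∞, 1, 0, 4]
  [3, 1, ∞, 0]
Closure =
  [0, ∞, ∞, ∞]
  [4, 0, 1, 5]
  [5, 1, 0, 4]
  [3, 1, 2, 0]

This is the Floyd-Warshall all-pairs shortest-path computation. For each intermediate vertex k = 0, 1, …, 3, update dist[i][j] ← min(dist[i][j], dist[i][k] + dist[k][j]). The final matrix gives, for each (i, j), the minimum total weight of any directed path from i to j (possibly empty when i = j).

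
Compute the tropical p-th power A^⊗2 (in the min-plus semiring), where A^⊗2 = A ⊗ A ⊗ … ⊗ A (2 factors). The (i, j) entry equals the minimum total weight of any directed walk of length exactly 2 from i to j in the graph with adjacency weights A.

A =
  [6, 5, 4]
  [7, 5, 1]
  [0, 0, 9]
A^⊗2 =
  [4, 4, 6]
  [1, 1, 6]
  [6, 5, 1]

Each entry (A^⊗2)_ij equals the minimum over all length-2 walks i = v_0 → v_1 → … → v_2 = j of Σ_t A[v_t][v_{t+1}]. For example, for (i, j) = (0, 2) we minimise over 3 possible intermediate vertex sequences; the minimum is 6, attained along the walk 0 → 1 → 2.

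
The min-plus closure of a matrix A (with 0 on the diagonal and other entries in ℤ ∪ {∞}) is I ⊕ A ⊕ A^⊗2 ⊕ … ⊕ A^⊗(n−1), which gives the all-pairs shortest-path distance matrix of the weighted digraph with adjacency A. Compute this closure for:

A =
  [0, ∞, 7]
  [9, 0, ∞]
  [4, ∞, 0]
Closure =
  [0, ∞, 7]
  [9, 0, 16]
  [4, ∞, 0]

This is the Floyd-Warshall all-pairs shortest-path computation. For each intermediate vertex k = 0, 1, …, 2, update dist[i][j] ← min(dist[i][j], dist[i][k] + dist[k][j]). The final matrix gives, for each (i, j), the minimum total weight of any directed path from i to j (possibly empty when i = j).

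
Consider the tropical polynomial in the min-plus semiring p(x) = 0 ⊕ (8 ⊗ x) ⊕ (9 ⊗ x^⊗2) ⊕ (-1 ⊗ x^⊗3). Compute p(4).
p(4) = 0

A tropical monomial a ⊗ x^⊗i evaluates to a + i · x. Evaluating each term at x = 4:
  Term 0 contributes 0 + 0 · 4 = 0
  Term 1 contributes 8 + 1 · 4 = 12
  Term 2 contributes 9 + 2 · 4 = 17
  Term 3 contributes -1 + 3 · 4 = 11
p(4) = ⊕ of these = min[0, 12, 17, 11] = 0.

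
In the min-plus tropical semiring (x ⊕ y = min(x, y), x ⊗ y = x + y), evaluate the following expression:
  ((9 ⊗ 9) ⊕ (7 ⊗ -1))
((9 ⊗ 9) ⊕ (7 ⊗ -1)) = 6

Expand innermost to outermost. Recall ⊕ takes the minimum of its arguments and ⊗ takes their sum. Working out the expression ((9 ⊗ 9) ⊕ (7 ⊗ -1)) gives 6.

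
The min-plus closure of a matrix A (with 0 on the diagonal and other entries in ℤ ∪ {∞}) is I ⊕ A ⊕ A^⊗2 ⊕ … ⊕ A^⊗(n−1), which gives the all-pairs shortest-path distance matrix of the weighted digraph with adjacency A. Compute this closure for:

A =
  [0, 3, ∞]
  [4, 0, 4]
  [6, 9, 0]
Closure =
  [0, 3, 7]
  [4, 0, 4]
  [6, 9, 0]

This is the Floyd-Warshall all-pairs shortest-path computation. For each intermediate vertex k = 0, 1, …, 2, update dist[i][j] ← min(dist[i][j], dist[i][k] + dist[k][j]). The final matrix gives, for each (i, j), the minimum total weight of any directed path from i to j (possibly empty when i = j).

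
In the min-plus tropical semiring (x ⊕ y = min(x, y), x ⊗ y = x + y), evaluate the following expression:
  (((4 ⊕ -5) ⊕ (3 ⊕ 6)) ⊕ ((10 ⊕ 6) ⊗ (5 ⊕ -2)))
(((4 ⊕ -5) ⊕ (3 ⊕ 6)) ⊕ ((10 ⊕ 6) ⊗ (5 ⊕ -2))) = -5

Expand innermost to outermost. Recall ⊕ takes the minimum of its arguments and ⊗ takes their sum. Working out the expression (((4 ⊕ -5) ⊕ (3 ⊕ 6)) ⊕ ((10 ⊕ 6) ⊗ (5 ⊕ -2))) gives -5.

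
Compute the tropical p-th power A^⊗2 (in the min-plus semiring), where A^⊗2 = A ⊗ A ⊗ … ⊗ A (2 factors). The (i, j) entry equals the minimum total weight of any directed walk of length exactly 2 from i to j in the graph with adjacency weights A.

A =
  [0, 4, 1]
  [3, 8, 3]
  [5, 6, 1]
A^⊗2 =
  [0, 4, 1]
  [3, 7, 4]
  [5, 7, 2]

Each entry (A^⊗2)_ij equals the minimum over all length-2 walks i = v_0 → v_1 → … → v_2 = j of Σ_t A[v_t][v_{t+1}]. For example, for (i, j) = (0, 2) we minimise over 3 possible intermediate vertex sequences; the minimum is 1, attained along the walk 0 → 0 → 2.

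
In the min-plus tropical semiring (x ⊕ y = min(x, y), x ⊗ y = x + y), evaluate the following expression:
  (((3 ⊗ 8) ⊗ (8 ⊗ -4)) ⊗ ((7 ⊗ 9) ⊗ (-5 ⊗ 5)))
(((3 ⊗ 8) ⊗ (8 ⊗ -4)) ⊗ ((7 ⊗ 9) ⊗ (-5 ⊗ 5))) = 31

Expand innermost to outermost. Recall ⊕ takes the minimum of its arguments and ⊗ takes their sum. Working out the expression (((3 ⊗ 8) ⊗ (8 ⊗ -4)) ⊗ ((7 ⊗ 9) ⊗ (-5 ⊗ 5))) gives 31.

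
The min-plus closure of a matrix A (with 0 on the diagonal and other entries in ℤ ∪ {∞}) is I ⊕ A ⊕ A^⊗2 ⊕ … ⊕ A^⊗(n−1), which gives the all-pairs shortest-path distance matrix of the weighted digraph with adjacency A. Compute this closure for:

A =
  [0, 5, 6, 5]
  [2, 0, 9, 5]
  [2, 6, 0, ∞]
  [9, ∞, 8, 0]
Closure =
  [0, 5, 6, 5]
  [2, 0, 8, 5]
  [2, 6, 0, 7]
  [9, 14, 8, 0]

This is the Floyd-Warshall all-pairs shortest-path computation. For each intermediate vertex k = 0, 1, …, 3, update dist[i][j] ← min(dist[i][j], dist[i][k] + dist[k][j]). The final matrix gives, for each (i, j), the minimum total weight of any directed path from i to j (possibly empty when i = j).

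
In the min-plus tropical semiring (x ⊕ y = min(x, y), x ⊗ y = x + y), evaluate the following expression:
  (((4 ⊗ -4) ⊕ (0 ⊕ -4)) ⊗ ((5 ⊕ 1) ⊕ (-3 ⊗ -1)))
(((4 ⊗ -4) ⊕ (0 ⊕ -4)) ⊗ ((5 ⊕ 1) ⊕ (-3 ⊗ -1))) = -8

Expand innermost to outermost. Recall ⊕ takes the minimum of its arguments and ⊗ takes their sum. Working out the expression (((4 ⊗ -4) ⊕ (0 ⊕ -4)) ⊗ ((5 ⊕ 1) ⊕ (-3 ⊗ -1))) gives -8.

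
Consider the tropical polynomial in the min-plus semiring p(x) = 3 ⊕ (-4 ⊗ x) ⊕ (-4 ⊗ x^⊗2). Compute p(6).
p(6) = 2

A tropical monomial a ⊗ x^⊗i evaluates to a + i · x. Evaluating each term at x = 6:
  Term 0 contributes 3 + 0 · 6 = 3
  Term 1 contributes -4 + 1 · 6 = 2
  Term 2 contributes -4 + 2 · 6 = 8
p(6) = ⊕ of these = min[3, 2, 8] = 2.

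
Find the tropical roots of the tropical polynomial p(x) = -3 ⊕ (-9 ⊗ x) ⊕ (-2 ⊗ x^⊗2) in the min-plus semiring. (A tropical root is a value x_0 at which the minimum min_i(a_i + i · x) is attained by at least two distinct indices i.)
Roots: {-7, 6}

Each tropical root is a break point of the lower envelope of the lines y = a_i + i · x (there are 3 lines, with slopes 0, 1, ..., 2). Only the lines that attain the minimum somewhere contribute to roots; other lines are dominated. Here the surviving (envelope) indices are i = 2, i = 1, i = 0.
Intersections between consecutive envelope lines give the roots: for adjacent envelope indices i < j the intersection is x = (a_i − a_j) / (j − i). Reading off the sorted break points: {-7, 6}.
Verification: at each break x_0, at least two indices attain the minimum of min_i(a_i + i · x_0).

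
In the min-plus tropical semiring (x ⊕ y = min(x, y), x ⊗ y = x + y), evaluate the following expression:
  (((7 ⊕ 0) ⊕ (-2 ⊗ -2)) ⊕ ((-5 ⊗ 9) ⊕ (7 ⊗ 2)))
(((7 ⊕ 0) ⊕ (-2 ⊗ -2)) ⊕ ((-5 ⊗ 9) ⊕ (7 ⊗ 2))) = -4

Expand innermost to outermost. Recall ⊕ takes the minimum of its arguments and ⊗ takes their sum. Working out the expression (((7 ⊕ 0) ⊕ (-2 ⊗ -2)) ⊕ ((-5 ⊗ 9) ⊕ (7 ⊗ 2))) gives -4.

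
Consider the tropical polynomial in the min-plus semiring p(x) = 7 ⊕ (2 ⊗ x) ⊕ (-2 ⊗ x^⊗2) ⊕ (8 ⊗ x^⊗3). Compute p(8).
p(8) = 7

A tropical monomial a ⊗ x^⊗i evaluates to a + i · x. Evaluating each term at x = 8:
  Term 0 contributes 7 + 0 · 8 = 7
  Term 1 contributes 2 + 1 · 8 = 10
  Term 2 contributes -2 + 2 · 8 = 14
  Term 3 contributes 8 + 3 · 8 = 32
p(8) = ⊕ of these = min[7, 10, 14, 32] = 7.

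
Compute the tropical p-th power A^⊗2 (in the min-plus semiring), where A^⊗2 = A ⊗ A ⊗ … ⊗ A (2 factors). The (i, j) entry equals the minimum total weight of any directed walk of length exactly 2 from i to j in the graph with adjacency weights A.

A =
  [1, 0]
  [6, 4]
A^⊗2 =
  [2, 1]
  [7, 6]

Each entry (A^⊗2)_ij equals the minimum over all length-2 walks i = v_0 → v_1 → … → v_2 = j of Σ_t A[v_t][v_{t+1}]. For example, for (i, j) = (0, 1) we minimise over 2 possible intermediate vertex sequences; the minimum is 1, attained along the walk 0 → 0 → 1.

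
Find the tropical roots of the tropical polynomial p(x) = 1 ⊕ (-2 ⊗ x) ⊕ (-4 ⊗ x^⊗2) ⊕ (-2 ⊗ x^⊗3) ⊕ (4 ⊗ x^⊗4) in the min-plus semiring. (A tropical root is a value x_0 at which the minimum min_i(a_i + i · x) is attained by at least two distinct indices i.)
Roots: {-6, -2, 2, 3}

Each tropical root is a break point of the lower envelope of the lines y = a_i + i · x (there are 5 lines, with slopes 0, 1, ..., 4). Only the lines that attain the minimum somewhere contribute to roots; other lines are dominated. Here the surviving (envelope) indices are i = 4, i = 3, i = 2, i = 1, i = 0.
Intersections between consecutive envelope lines give the roots: for adjacent envelope indices i < j the intersection is x = (a_i − a_j) / (j − i). Reading off the sorted break points: {-6, -2, 2, 3}.
Verification: at each break x_0, at least two indices attain the minimum of min_i(a_i + i · x_0).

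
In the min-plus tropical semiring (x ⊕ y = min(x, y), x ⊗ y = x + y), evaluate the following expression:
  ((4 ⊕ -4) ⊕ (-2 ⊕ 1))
((4 ⊕ -4) ⊕ (-2 ⊕ 1)) = -4

Expand innermost to outermost. Recall ⊕ takes the minimum of its arguments and ⊗ takes their sum. Working out the expression ((4 ⊕ -4) ⊕ (-2 ⊕ 1)) gives -4.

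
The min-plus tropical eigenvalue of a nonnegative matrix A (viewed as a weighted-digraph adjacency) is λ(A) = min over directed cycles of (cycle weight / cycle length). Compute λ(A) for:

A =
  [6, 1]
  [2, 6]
λ(A) = 3/2

Enumerate directed cycles and compute their means (weight / length). Sample:
  cycle 0 → 0: weight = 6, length = 1, mean = 6/1 ≈ 6.000
  cycle 1 → 1: weight = 6, length = 1, mean = 6/1 ≈ 6.000
  cycle 0 → 1 → 0: weight = 3, length = 2, mean = 3/2 ≈ 1.500
  cycle 1 → 0 → 1: weight = 3, length = 2, mean = 3/2 ≈ 1.500
Minimum mean = 1.500, attained e.g. along the cycle 0 → 1 → 0 with weight 3 and length 2. So λ(A) = 3/2 = 3/2.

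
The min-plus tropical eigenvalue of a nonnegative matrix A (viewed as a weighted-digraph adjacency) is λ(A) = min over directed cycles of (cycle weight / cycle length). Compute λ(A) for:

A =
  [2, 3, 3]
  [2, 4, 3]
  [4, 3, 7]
λ(A) = 2

Enumerate directed cycles and compute their means (weight / length). Sample:
  cycle 0 → 0: weight = 2, length = 1, mean = 2/1 ≈ 2.000
  cycle 1 → 1: weight = 4, length = 1, mean = 4/1 ≈ 4.000
  cycle 2 → 2: weight = 7, length = 1, mean = 7/1 ≈ 7.000
  cycle 0 → 1 → 0: weight = 5, length = 2, mean = 5/2 ≈ 2.500
  cycle 0 → 2 → 0: weight = 7, length = 2, mean = 7/2 ≈ 3.500
  cycle 1 → 0 → 1: weight = 5, length = 2, mean = 5/2 ≈ 2.500
Minimum mean = 2.000, attained e.g. along the cycle 0 → 0 with weight 2 and length 1. So λ(A) = 2/1 = 2.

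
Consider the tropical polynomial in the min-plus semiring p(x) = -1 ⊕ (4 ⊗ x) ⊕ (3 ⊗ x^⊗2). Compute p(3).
p(3) = -1

A tropical monomial a ⊗ x^⊗i evaluates to a + i · x. Evaluating each term at x = 3:
  Term 0 contributes -1 + 0 · 3 = -1
  Term 1 contributes 4 + 1 · 3 = 7
  Term 2 contributes 3 + 2 · 3 = 9
p(3) = ⊕ of these = min[-1, 7, 9] = -1.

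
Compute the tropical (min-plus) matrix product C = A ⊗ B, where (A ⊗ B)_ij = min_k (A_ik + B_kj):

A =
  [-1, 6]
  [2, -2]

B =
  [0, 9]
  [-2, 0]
A ⊗ B =
  [-1, 6]
  [-4, -2]

Apply the min-plus product entry-by-entry:
  C[0][0] = min over k of (A[0][0] + B[0][0] = -1 + 0 = -1, A[0][1] + B[1][0] = 6 + -2 = 4) = -1 (attained at k = 0)
  C[0][1] = min over k of (A[0][0] + B[0][1] = -1 + 9 = 8, A[0][1] + B[1][1] = 6 + 0 = 6) = 6 (attained at k = 1)
  C[1][0] = min over k of (A[1][0] + B[0][0] = 2 + 0 = 2, A[1][1] + B[1][0] = -2 + -2 = -4) = -4 (attained at k = 1)
  C[1][1] = min over k of (A[1][0] + B[0][1] = 2 + 9 = 11, A[1][1] + B[1][1] = -2 + 0 = -2) = -2 (attained at k = 1)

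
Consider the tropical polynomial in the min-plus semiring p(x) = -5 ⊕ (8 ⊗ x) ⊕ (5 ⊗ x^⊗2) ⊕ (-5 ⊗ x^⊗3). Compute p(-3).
p(-3) = -14

A tropical monomial a ⊗ x^⊗i evaluates to a + i · x. Evaluating each term at x = -3:
  Term 0 contributes -5 + 0 · -3 = -5
  Term 1 contributes 8 + 1 · -3 = 5
  Term 2 contributes 5 + 2 · -3 = -1
  Term 3 contributes -5 + 3 · -3 = -14
p(-3) = ⊕ of these = min[-5, 5, -1, -14] = -14.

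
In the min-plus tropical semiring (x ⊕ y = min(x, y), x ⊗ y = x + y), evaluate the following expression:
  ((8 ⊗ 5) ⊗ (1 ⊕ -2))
((8 ⊗ 5) ⊗ (1 ⊕ -2)) = 11

Expand innermost to outermost. Recall ⊕ takes the minimum of its arguments and ⊗ takes their sum. Working out the expression ((8 ⊗ 5) ⊗ (1 ⊕ -2)) gives 11.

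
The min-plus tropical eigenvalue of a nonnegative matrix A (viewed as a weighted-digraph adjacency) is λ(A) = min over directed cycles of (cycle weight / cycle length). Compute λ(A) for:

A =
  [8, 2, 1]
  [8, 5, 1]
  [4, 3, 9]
λ(A) = 2

Enumerate directed cycles and compute their means (weight / length). Sample:
  cycle 0 → 0: weight = 8, length = 1, mean = 8/1 ≈ 8.000
  cycle 1 → 1: weight = 5, length = 1, mean = 5/1 ≈ 5.000
  cycle 2 → 2: weight = 9, length = 1, mean = 9/1 ≈ 9.000
  cycle 0 → 1 → 0: weight = 10, length = 2, mean = 10/2 ≈ 5.000
  cycle 0 → 2 → 0: weight = 5, length = 2, mean = 5/2 ≈ 2.500
  cycle 1 → 0 → 1: weight = 10, length = 2, mean = 10/2 ≈ 5.000
Minimum mean = 2.000, attained e.g. along the cycle 1 → 2 → 1 with weight 4 and length 2. So λ(A) = 4/2 = 2.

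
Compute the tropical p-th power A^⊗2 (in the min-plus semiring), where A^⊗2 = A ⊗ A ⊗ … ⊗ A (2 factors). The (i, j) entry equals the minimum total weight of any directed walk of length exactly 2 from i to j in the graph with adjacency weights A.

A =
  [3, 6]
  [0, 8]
A^⊗2 =
  [6, 9]
  [3, 6]

Each entry (A^⊗2)_ij equals the minimum over all length-2 walks i = v_0 → v_1 → … → v_2 = j of Σ_t A[v_t][v_{t+1}]. For example, for (i, j) = (0, 1) we minimise over 2 possible intermediate vertex sequences; the minimum is 9, attained along the walk 0 → 0 → 1.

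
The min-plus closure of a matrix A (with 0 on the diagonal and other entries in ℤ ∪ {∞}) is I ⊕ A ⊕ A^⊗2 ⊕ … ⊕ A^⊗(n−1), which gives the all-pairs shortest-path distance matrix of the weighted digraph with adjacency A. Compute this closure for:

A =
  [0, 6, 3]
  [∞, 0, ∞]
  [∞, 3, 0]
Closure =
  [0, 6, 3]
  [∞, 0, ∞]
  [∞, 3, 0]

This is the Floyd-Warshall all-pairs shortest-path computation. For each intermediate vertex k = 0, 1, …, 2, update dist[i][j] ← min(dist[i][j], dist[i][k] + dist[k][j]). The final matrix gives, for each (i, j), the minimum total weight of any directed path from i to j (possibly empty when i = j).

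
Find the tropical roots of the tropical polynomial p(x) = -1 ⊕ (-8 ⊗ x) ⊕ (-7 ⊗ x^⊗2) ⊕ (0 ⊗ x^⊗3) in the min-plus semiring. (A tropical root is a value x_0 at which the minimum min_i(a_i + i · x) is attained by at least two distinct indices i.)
Roots: {-7, -1, 7}

Each tropical root is a break point of the lower envelope of the lines y = a_i + i · x (there are 4 lines, with slopes 0, 1, ..., 3). Only the lines that attain the minimum somewhere contribute to roots; other lines are dominated. Here the surviving (envelope) indices are i = 3, i = 2, i = 1, i = 0.
Intersections between consecutive envelope lines give the roots: for adjacent envelope indices i < j the intersection is x = (a_i − a_j) / (j − i). Reading off the sorted break points: {-7, -1, 7}.
Verification: at each break x_0, at least two indices attain the minimum of min_i(a_i + i · x_0).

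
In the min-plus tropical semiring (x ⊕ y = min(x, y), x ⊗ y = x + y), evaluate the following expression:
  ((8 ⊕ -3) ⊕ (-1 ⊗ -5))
((8 ⊕ -3) ⊕ (-1 ⊗ -5)) = -6

Expand innermost to outermost. Recall ⊕ takes the minimum of its arguments and ⊗ takes their sum. Working out the expression ((8 ⊕ -3) ⊕ (-1 ⊗ -5)) gives -6.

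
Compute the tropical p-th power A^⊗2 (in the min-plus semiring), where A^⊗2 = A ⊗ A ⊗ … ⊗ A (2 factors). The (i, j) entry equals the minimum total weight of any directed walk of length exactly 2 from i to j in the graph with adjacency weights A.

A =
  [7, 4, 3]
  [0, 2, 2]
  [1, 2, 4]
A^⊗2 =
  [4, 5, 6]
  [2, 4, 3]
  [2, 4, 4]

Each entry (A^⊗2)_ij equals the minimum over all length-2 walks i = v_0 → v_1 → … → v_2 = j of Σ_t A[v_t][v_{t+1}]. For example, for (i, j) = (0, 2) we minimise over 3 possible intermediate vertex sequences; the minimum is 6, attained along the walk 0 → 1 → 2.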